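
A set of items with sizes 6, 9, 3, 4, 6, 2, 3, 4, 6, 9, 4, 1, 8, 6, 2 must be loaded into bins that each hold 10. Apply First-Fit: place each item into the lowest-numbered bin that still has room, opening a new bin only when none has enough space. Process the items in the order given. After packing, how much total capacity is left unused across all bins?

Put 6 in bin 1; 4 remain.
Put 9 in bin 2; 1 remain.
Put 3 in bin 1; 1 remain.
Put 4 in bin 3; 6 remain.
Put 6 in bin 3; 0 remain.
Put 2 in bin 4; 8 remain.
Put 3 in bin 4; 5 remain.
Put 4 in bin 4; 1 remain.
Put 6 in bin 5; 4 remain.
Put 9 in bin 6; 1 remain.
Put 4 in bin 5; 0 remain.
Put 1 in bin 1; 0 remain.
Put 8 in bin 7; 2 remain.
Put 6 in bin 8; 4 remain.
Put 2 in bin 7; 0 remain.
8 bins × 10 = 80; used 73; unused 7.

7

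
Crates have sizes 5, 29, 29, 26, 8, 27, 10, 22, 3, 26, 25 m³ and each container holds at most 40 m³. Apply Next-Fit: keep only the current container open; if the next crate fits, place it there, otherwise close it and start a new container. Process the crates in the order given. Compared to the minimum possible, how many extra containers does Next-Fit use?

Next-Fit: [5,29] [29] [26,8] [27,10] [22,3] [26] [25] → 7 containers.
7 crates exceed 20 m³ (half the capacity), and no two of those can share a container, so at least 7 containers are needed.
So 7 is already optimal.

0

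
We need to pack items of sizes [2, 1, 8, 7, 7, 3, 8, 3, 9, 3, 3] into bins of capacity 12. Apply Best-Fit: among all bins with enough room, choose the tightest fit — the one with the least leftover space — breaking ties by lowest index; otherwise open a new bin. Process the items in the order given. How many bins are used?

5

bin 1: place 2, 10 left
bin 1: place 1, 9 left
bin 1: place 8, 1 left
bin 2: place 7, 5 left
bin 3: place 7, 5 left
bin 2: place 3, 2 left
bin 4: place 8, 4 left
bin 4: place 3, 1 left
bin 5: place 9, 3 left
bin 5: place 3, 0 left
bin 3: place 3, 2 left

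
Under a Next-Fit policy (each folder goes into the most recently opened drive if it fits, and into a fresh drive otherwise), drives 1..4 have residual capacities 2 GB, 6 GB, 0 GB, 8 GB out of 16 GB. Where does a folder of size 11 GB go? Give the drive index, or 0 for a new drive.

0

Next-Fit only looks at drive 4, which has 8 GB free.
11 GB does not fit, so a new drive is opened.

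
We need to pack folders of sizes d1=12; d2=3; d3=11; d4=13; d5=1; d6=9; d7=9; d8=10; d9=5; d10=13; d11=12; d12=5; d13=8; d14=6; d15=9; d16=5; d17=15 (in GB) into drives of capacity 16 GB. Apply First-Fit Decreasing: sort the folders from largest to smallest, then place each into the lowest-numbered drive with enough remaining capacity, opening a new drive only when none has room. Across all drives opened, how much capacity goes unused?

30

Sorted descending: 15, 13, 13, 12, 12, 11, 10, 9, 9, 9, 8, 6, 5, 5, 5, 3, 1.
15 GB → drive 1 (remaining 1 GB)
13 GB → drive 2 (remaining 3 GB)
13 GB → drive 3 (remaining 3 GB)
12 GB → drive 4 (remaining 4 GB)
12 GB → drive 5 (remaining 4 GB)
11 GB → drive 6 (remaining 5 GB)
10 GB → drive 7 (remaining 6 GB)
9 GB → drive 8 (remaining 7 GB)
9 GB → drive 9 (remaining 7 GB)
9 GB → drive 10 (remaining 7 GB)
8 GB → drive 11 (remaining 8 GB)
6 GB → drive 7 (remaining 0 GB)
5 GB → drive 6 (remaining 0 GB)
5 GB → drive 8 (remaining 2 GB)
5 GB → drive 9 (remaining 2 GB)
3 GB → drive 2 (remaining 0 GB)
1 GB → drive 1 (remaining 0 GB)
11 drives × 16 GB = 176 GB; used 146 GB; unused 30 GB.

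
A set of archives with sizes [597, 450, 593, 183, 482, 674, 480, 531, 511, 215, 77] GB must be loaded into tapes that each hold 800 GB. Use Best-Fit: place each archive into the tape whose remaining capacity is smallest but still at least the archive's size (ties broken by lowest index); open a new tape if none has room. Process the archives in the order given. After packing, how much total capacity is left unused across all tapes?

597 GB → tape 1 (remaining 203 GB)
450 GB → tape 2 (remaining 350 GB)
593 GB → tape 3 (remaining 207 GB)
183 GB → tape 1 (remaining 20 GB)
482 GB → tape 4 (remaining 318 GB)
674 GB → tape 5 (remaining 126 GB)
480 GB → tape 6 (remaining 320 GB)
531 GB → tape 7 (remaining 269 GB)
511 GB → tape 8 (remaining 289 GB)
215 GB → tape 7 (remaining 54 GB)
77 GB → tape 5 (remaining 49 GB)
8 tapes × 800 GB = 6400 GB; used 4793 GB; unused 1607 GB.

1607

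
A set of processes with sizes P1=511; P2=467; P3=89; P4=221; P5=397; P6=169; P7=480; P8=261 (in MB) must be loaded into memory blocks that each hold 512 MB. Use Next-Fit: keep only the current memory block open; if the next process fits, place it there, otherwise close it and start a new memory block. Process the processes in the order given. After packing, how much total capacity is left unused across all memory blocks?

memory block 1: place P1 (511 MB), 1 MB left
memory block 2: place P2 (467 MB), 45 MB left
memory block 3: place P3 (89 MB), 423 MB left
memory block 3: place P4 (221 MB), 202 MB left
memory block 4: place P5 (397 MB), 115 MB left
memory block 5: place P6 (169 MB), 343 MB left
memory block 6: place P7 (480 MB), 32 MB left
memory block 7: place P8 (261 MB), 251 MB left
7 memory blocks × 512 MB = 3584 MB; used 2595 MB; unused 989 MB.

989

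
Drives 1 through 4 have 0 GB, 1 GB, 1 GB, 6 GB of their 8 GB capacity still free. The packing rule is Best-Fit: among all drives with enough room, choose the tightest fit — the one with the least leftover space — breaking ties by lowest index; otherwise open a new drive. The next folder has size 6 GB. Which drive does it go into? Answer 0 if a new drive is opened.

4

Drives with room: drive 4 (6 GB).
Tightest fit is drive 4 with 6 GB free.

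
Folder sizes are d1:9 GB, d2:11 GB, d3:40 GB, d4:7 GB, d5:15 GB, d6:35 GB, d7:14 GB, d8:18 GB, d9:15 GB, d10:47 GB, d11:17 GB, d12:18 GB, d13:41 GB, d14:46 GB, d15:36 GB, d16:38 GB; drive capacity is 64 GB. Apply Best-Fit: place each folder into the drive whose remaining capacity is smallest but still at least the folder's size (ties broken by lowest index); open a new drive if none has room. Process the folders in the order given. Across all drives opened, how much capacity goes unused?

d1 (9 GB) → drive 1 (remaining 55 GB)
d2 (11 GB) → drive 1 (remaining 44 GB)
d3 (40 GB) → drive 1 (remaining 4 GB)
d4 (7 GB) → drive 2 (remaining 57 GB)
d5 (15 GB) → drive 2 (remaining 42 GB)
d6 (35 GB) → drive 2 (remaining 7 GB)
d7 (14 GB) → drive 3 (remaining 50 GB)
d8 (18 GB) → drive 3 (remaining 32 GB)
d9 (15 GB) → drive 3 (remaining 17 GB)
d10 (47 GB) → drive 4 (remaining 17 GB)
d11 (17 GB) → drive 3 (remaining 0 GB)
d12 (18 GB) → drive 5 (remaining 46 GB)
d13 (41 GB) → drive 5 (remaining 5 GB)
d14 (46 GB) → drive 6 (remaining 18 GB)
d15 (36 GB) → drive 7 (remaining 28 GB)
d16 (38 GB) → drive 8 (remaining 26 GB)
8 drives × 64 GB = 512 GB; used 407 GB; unused 105 GB.

105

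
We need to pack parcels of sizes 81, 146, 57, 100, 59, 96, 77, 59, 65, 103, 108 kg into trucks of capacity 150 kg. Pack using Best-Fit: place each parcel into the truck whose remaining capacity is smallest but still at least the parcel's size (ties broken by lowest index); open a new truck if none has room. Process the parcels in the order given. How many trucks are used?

Put 81 kg in truck 1; 69 kg remain.
Put 146 kg in truck 2; 4 kg remain.
Put 57 kg in truck 1; 12 kg remain.
Put 100 kg in truck 3; 50 kg remain.
Put 59 kg in truck 4; 91 kg remain.
Put 96 kg in truck 5; 54 kg remain.
Put 77 kg in truck 4; 14 kg remain.
Put 59 kg in truck 6; 91 kg remain.
Put 65 kg in truck 6; 26 kg remain.
Put 103 kg in truck 7; 47 kg remain.
Put 108 kg in truck 8; 42 kg remain.
Final trucks: [81,57] [146] [100] [59,77] [96] [59,65] [103] [108].

8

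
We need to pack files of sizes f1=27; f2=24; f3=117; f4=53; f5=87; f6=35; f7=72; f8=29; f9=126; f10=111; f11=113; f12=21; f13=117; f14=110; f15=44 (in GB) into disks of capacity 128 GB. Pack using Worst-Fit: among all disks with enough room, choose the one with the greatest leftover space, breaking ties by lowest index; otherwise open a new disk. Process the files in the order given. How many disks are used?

10

f1 (27 GB) → disk 1 (remaining 101 GB)
f2 (24 GB) → disk 1 (remaining 77 GB)
f3 (117 GB) → disk 2 (remaining 11 GB)
f4 (53 GB) → disk 1 (remaining 24 GB)
f5 (87 GB) → disk 3 (remaining 41 GB)
f6 (35 GB) → disk 3 (remaining 6 GB)
f7 (72 GB) → disk 4 (remaining 56 GB)
f8 (29 GB) → disk 4 (remaining 27 GB)
f9 (126 GB) → disk 5 (remaining 2 GB)
f10 (111 GB) → disk 6 (remaining 17 GB)
f11 (113 GB) → disk 7 (remaining 15 GB)
f12 (21 GB) → disk 4 (remaining 6 GB)
f13 (117 GB) → disk 8 (remaining 11 GB)
f14 (110 GB) → disk 9 (remaining 18 GB)
f15 (44 GB) → disk 10 (remaining 84 GB)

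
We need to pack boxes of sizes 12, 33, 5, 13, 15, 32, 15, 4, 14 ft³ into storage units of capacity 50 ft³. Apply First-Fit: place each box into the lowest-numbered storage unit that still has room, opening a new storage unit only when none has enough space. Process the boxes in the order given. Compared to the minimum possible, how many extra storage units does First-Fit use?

0

First-Fit: [12,33,5] [13,15,15,4] [32,14] → 3 storage units.
Total size 143 ft³; any packing needs at least ⌈143/50⌉ = 3 storage units.
So 3 is already optimal.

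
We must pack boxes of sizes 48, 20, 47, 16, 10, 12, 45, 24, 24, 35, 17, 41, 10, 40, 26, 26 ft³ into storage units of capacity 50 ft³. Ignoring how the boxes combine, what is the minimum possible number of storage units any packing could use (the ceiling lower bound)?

Total size = 48 + 20 + 47 + 16 + 10 + 12 + 45 + 24 + 24 + 35 + 17 + 41 + 10 + 40 + 26 + 26 = 441 ft³.
⌈441 / 50⌉ = 9.

9 storage units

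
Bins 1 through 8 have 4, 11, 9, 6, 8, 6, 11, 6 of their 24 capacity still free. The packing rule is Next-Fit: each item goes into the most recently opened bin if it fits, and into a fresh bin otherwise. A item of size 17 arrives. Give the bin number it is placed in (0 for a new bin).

0

Next-Fit only looks at bin 8, which has 6 free.
17 does not fit, so a new bin is opened.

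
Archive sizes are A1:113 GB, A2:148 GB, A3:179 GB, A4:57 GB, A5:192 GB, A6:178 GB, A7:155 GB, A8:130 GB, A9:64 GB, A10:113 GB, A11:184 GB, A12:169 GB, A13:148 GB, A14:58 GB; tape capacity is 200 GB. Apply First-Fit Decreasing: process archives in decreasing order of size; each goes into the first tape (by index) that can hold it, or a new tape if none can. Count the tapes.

11

Sorted descending: 192, 184, 179, 178, 169, 155, 148, 148, 130, 113, 113, 64, 58, 57.
tape 1: place 192 GB, 8 GB left
tape 2: place 184 GB, 16 GB left
tape 3: place 179 GB, 21 GB left
tape 4: place 178 GB, 22 GB left
tape 5: place 169 GB, 31 GB left
tape 6: place 155 GB, 45 GB left
tape 7: place 148 GB, 52 GB left
tape 8: place 148 GB, 52 GB left
tape 9: place 130 GB, 70 GB left
tape 10: place 113 GB, 87 GB left
tape 11: place 113 GB, 87 GB left
tape 9: place 64 GB, 6 GB left
tape 10: place 58 GB, 29 GB left
tape 11: place 57 GB, 30 GB left
Final tapes: [192] [184] [179] [178] [169] [155] [148] [148] [130,64] [113,58] [113,57].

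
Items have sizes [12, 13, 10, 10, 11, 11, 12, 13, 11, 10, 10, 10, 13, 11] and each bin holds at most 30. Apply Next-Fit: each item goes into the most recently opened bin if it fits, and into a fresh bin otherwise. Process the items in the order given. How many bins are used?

7

Put 12 in bin 1; 18 remain.
Put 13 in bin 1; 5 remain.
Put 10 in bin 2; 20 remain.
Put 10 in bin 2; 10 remain.
Put 11 in bin 3; 19 remain.
Put 11 in bin 3; 8 remain.
Put 12 in bin 4; 18 remain.
Put 13 in bin 4; 5 remain.
Put 11 in bin 5; 19 remain.
Put 10 in bin 5; 9 remain.
Put 10 in bin 6; 20 remain.
Put 10 in bin 6; 10 remain.
Put 13 in bin 7; 17 remain.
Put 11 in bin 7; 6 remain.
Final bins: [12,13] [10,10] [11,11] [12,13] [11,10] [10,10] [13,11].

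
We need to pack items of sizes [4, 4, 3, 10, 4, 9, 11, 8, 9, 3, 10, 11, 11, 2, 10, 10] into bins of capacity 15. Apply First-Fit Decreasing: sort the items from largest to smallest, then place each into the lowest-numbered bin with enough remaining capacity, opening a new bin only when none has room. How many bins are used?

Sorted descending: 11, 11, 11, 10, 10, 10, 10, 9, 9, 8, 4, 4, 4, 3, 3, 2.
bin 1: place 11, 4 left
bin 2: place 11, 4 left
bin 3: place 11, 4 left
bin 4: place 10, 5 left
bin 5: place 10, 5 left
bin 6: place 10, 5 left
bin 7: place 10, 5 left
bin 8: place 9, 6 left
bin 9: place 9, 6 left
bin 10: place 8, 7 left
bin 1: place 4, 0 left
bin 2: place 4, 0 left
bin 3: place 4, 0 left
bin 4: place 3, 2 left
bin 5: place 3, 2 left
bin 4: place 2, 0 left
Final bins: [11,4] [11,4] [11,4] [10,3,2] [10,3] [10] [10] [9] [9] [8].

10 bins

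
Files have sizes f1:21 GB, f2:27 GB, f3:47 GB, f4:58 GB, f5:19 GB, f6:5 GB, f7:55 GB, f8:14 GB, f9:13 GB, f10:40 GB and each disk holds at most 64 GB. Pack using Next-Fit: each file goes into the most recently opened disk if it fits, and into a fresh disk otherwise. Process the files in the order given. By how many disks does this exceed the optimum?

Next-Fit: [21,27] [47] [58] [19,5] [55] [14,13] [40] → 7 disks.
Total size 299 GB; any packing needs at least ⌈299/64⌉ = 5 disks.
An optimal packing achieves that bound: [58,5] [55] [47,14] [40,21] [27,19,13] → 5 disks.
Excess: 7 − 5 = 2.

2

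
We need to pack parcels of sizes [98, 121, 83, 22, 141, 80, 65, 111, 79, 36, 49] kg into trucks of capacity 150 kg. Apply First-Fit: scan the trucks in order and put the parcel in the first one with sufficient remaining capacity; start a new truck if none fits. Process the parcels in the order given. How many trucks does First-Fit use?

98 kg → truck 1 (remaining 52 kg)
121 kg → truck 2 (remaining 29 kg)
83 kg → truck 3 (remaining 67 kg)
22 kg → truck 1 (remaining 30 kg)
141 kg → truck 4 (remaining 9 kg)
80 kg → truck 5 (remaining 70 kg)
65 kg → truck 3 (remaining 2 kg)
111 kg → truck 6 (remaining 39 kg)
79 kg → truck 7 (remaining 71 kg)
36 kg → truck 5 (remaining 34 kg)
49 kg → truck 7 (remaining 22 kg)

7 trucks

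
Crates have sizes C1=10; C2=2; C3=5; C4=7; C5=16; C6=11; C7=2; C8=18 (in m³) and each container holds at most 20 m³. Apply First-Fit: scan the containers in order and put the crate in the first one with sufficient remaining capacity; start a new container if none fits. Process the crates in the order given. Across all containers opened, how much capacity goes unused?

9

C1 (10 m³) → container 1 (remaining 10 m³)
C2 (2 m³) → container 1 (remaining 8 m³)
C3 (5 m³) → container 1 (remaining 3 m³)
C4 (7 m³) → container 2 (remaining 13 m³)
C5 (16 m³) → container 3 (remaining 4 m³)
C6 (11 m³) → container 2 (remaining 2 m³)
C7 (2 m³) → container 1 (remaining 1 m³)
C8 (18 m³) → container 4 (remaining 2 m³)
4 containers × 20 m³ = 80 m³; used 71 m³; unused 9 m³.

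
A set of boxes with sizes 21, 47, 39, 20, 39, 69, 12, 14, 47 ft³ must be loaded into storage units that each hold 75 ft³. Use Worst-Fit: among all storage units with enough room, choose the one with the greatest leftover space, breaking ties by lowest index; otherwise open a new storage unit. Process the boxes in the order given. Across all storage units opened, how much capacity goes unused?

Put 21 ft³ in storage unit 1; 54 ft³ remain.
Put 47 ft³ in storage unit 1; 7 ft³ remain.
Put 39 ft³ in storage unit 2; 36 ft³ remain.
Put 20 ft³ in storage unit 2; 16 ft³ remain.
Put 39 ft³ in storage unit 3; 36 ft³ remain.
Put 69 ft³ in storage unit 4; 6 ft³ remain.
Put 12 ft³ in storage unit 3; 24 ft³ remain.
Put 14 ft³ in storage unit 3; 10 ft³ remain.
Put 47 ft³ in storage unit 5; 28 ft³ remain.
5 storage units × 75 ft³ = 375 ft³; used 308 ft³; unused 67 ft³.

67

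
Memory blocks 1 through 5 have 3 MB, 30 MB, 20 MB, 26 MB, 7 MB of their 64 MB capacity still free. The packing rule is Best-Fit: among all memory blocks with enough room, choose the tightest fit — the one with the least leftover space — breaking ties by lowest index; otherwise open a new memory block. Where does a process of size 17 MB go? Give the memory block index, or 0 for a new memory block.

Memory blocks with room: memory block 2 (30 MB), memory block 3 (20 MB), memory block 4 (26 MB).
Tightest fit is memory block 3 with 20 MB free.

3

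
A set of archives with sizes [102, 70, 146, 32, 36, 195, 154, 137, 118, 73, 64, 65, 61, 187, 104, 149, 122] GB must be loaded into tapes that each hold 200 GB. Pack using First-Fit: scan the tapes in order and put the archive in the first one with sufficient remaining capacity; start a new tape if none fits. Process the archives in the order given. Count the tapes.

11 tapes

102 GB → tape 1 (remaining 98 GB)
70 GB → tape 1 (remaining 28 GB)
146 GB → tape 2 (remaining 54 GB)
32 GB → tape 2 (remaining 22 GB)
36 GB → tape 3 (remaining 164 GB)
195 GB → tape 4 (remaining 5 GB)
154 GB → tape 3 (remaining 10 GB)
137 GB → tape 5 (remaining 63 GB)
118 GB → tape 6 (remaining 82 GB)
73 GB → tape 6 (remaining 9 GB)
64 GB → tape 7 (remaining 136 GB)
65 GB → tape 7 (remaining 71 GB)
61 GB → tape 5 (remaining 2 GB)
187 GB → tape 8 (remaining 13 GB)
104 GB → tape 9 (remaining 96 GB)
149 GB → tape 10 (remaining 51 GB)
122 GB → tape 11 (remaining 78 GB)
Final tapes: [102,70] [146,32] [36,154] [195] [137,61] [118,73] [64,65] [187] [104] [149] [122].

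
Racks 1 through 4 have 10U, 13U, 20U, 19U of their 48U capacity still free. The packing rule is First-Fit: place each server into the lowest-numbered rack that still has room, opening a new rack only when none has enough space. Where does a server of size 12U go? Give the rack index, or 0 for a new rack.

Racks with room: rack 2 (13U), rack 3 (20U), rack 4 (19U).
The first with room is rack 2.

2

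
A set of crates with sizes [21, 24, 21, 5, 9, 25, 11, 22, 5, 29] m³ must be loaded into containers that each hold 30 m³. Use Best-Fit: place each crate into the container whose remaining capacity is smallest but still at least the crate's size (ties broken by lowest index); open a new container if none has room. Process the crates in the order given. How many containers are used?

7

container 1: place 21 m³, 9 m³ left
container 2: place 24 m³, 6 m³ left
container 3: place 21 m³, 9 m³ left
container 2: place 5 m³, 1 m³ left
container 1: place 9 m³, 0 m³ left
container 4: place 25 m³, 5 m³ left
container 5: place 11 m³, 19 m³ left
container 6: place 22 m³, 8 m³ left
container 4: place 5 m³, 0 m³ left
container 7: place 29 m³, 1 m³ left
Final containers: [21,9] [24,5] [21] [25,5] [11] [22] [29].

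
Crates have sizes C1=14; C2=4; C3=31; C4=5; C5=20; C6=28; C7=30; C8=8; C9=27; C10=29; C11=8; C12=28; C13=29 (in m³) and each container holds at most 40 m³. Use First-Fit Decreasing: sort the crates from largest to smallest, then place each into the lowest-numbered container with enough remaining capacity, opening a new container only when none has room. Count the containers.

8

Sorted descending: 31, 30, 29, 29, 28, 28, 27, 20, 14, 8, 8, 5, 4.
container 1: place 31 m³, 9 m³ left
container 2: place 30 m³, 10 m³ left
container 3: place 29 m³, 11 m³ left
container 4: place 29 m³, 11 m³ left
container 5: place 28 m³, 12 m³ left
container 6: place 28 m³, 12 m³ left
container 7: place 27 m³, 13 m³ left
container 8: place 20 m³, 20 m³ left
container 8: place 14 m³, 6 m³ left
container 1: place 8 m³, 1 m³ left
container 2: place 8 m³, 2 m³ left
container 3: place 5 m³, 6 m³ left
container 3: place 4 m³, 2 m³ left
Final containers: [31,8] [30,8] [29,5,4] [29] [28] [28] [27] [20,14].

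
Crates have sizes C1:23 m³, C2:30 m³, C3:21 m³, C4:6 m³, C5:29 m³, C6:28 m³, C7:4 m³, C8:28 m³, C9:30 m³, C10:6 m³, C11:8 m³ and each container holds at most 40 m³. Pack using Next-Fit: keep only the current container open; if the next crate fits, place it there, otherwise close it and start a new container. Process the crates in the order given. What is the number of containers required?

8

Put C1 (23 m³) in container 1; 17 m³ remain.
Put C2 (30 m³) in container 2; 10 m³ remain.
Put C3 (21 m³) in container 3; 19 m³ remain.
Put C4 (6 m³) in container 3; 13 m³ remain.
Put C5 (29 m³) in container 4; 11 m³ remain.
Put C6 (28 m³) in container 5; 12 m³ remain.
Put C7 (4 m³) in container 5; 8 m³ remain.
Put C8 (28 m³) in container 6; 12 m³ remain.
Put C9 (30 m³) in container 7; 10 m³ remain.
Put C10 (6 m³) in container 7; 4 m³ remain.
Put C11 (8 m³) in container 8; 32 m³ remain.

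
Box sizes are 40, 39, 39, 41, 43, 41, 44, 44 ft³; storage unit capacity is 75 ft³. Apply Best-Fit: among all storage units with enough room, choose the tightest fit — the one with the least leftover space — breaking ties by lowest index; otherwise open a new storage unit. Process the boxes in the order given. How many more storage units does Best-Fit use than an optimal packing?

Best-Fit: [40] [39] [39] [41] [43] [41] [44] [44] → 8 storage units.
8 boxes exceed 37.5 ft³ (half the capacity), and no two of those can share a storage unit, so at least 8 storage units are needed.
So 8 is already optimal.

0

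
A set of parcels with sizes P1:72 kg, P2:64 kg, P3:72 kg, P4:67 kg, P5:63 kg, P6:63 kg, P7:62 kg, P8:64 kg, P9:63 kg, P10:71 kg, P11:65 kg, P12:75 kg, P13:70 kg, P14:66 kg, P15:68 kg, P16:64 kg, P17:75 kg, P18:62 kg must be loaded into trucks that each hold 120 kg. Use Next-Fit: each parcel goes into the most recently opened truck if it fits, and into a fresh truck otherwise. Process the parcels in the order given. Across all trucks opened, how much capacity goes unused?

truck 1: place P1 (72 kg), 48 kg left
truck 2: place P2 (64 kg), 56 kg left
truck 3: place P3 (72 kg), 48 kg left
truck 4: place P4 (67 kg), 53 kg left
truck 5: place P5 (63 kg), 57 kg left
truck 6: place P6 (63 kg), 57 kg left
truck 7: place P7 (62 kg), 58 kg left
truck 8: place P8 (64 kg), 56 kg left
truck 9: place P9 (63 kg), 57 kg left
truck 10: place P10 (71 kg), 49 kg left
truck 11: place P11 (65 kg), 55 kg left
truck 12: place P12 (75 kg), 45 kg left
truck 13: place P13 (70 kg), 50 kg left
truck 14: place P14 (66 kg), 54 kg left
truck 15: place P15 (68 kg), 52 kg left
truck 16: place P16 (64 kg), 56 kg left
truck 17: place P17 (75 kg), 45 kg left
truck 18: place P18 (62 kg), 58 kg left
18 trucks × 120 kg = 2160 kg; used 1206 kg; unused 954 kg.

954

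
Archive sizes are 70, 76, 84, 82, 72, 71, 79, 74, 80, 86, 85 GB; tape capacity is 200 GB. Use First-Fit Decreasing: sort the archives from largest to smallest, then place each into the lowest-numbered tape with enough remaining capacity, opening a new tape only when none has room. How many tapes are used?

6

Sorted descending: 86, 85, 84, 82, 80, 79, 76, 74, 72, 71, 70.
Put 86 GB in tape 1; 114 GB remain.
Put 85 GB in tape 1; 29 GB remain.
Put 84 GB in tape 2; 116 GB remain.
Put 82 GB in tape 2; 34 GB remain.
Put 80 GB in tape 3; 120 GB remain.
Put 79 GB in tape 3; 41 GB remain.
Put 76 GB in tape 4; 124 GB remain.
Put 74 GB in tape 4; 50 GB remain.
Put 72 GB in tape 5; 128 GB remain.
Put 71 GB in tape 5; 57 GB remain.
Put 70 GB in tape 6; 130 GB remain.
Final tapes: [86,85] [84,82] [80,79] [76,74] [72,71] [70].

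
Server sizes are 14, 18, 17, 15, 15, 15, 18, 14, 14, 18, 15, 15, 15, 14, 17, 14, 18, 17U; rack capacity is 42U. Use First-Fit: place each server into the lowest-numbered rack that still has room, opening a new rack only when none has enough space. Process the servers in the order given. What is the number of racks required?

9

14U → rack 1 (remaining 28U)
18U → rack 1 (remaining 10U)
17U → rack 2 (remaining 25U)
15U → rack 2 (remaining 10U)
15U → rack 3 (remaining 27U)
15U → rack 3 (remaining 12U)
18U → rack 4 (remaining 24U)
14U → rack 4 (remaining 10U)
14U → rack 5 (remaining 28U)
18U → rack 5 (remaining 10U)
15U → rack 6 (remaining 27U)
15U → rack 6 (remaining 12U)
15U → rack 7 (remaining 27U)
14U → rack 7 (remaining 13U)
17U → rack 8 (remaining 25U)
14U → rack 8 (remaining 11U)
18U → rack 9 (remaining 24U)
17U → rack 9 (remaining 7U)
Final racks: [14,18] [17,15] [15,15] [18,14] [14,18] [15,15] [15,14] [17,14] [18,17].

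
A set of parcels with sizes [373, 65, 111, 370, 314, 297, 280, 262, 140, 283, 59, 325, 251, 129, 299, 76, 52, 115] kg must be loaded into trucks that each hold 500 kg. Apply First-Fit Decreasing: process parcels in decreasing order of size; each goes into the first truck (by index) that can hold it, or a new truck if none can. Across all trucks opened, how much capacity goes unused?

Sorted descending: 373, 370, 325, 314, 299, 297, 283, 280, 262, 251, 140, 129, 115, 111, 76, 65, 59, 52.
truck 1: place 373 kg, 127 kg left
truck 2: place 370 kg, 130 kg left
truck 3: place 325 kg, 175 kg left
truck 4: place 314 kg, 186 kg left
truck 5: place 299 kg, 201 kg left
truck 6: place 297 kg, 203 kg left
truck 7: place 283 kg, 217 kg left
truck 8: place 280 kg, 220 kg left
truck 9: place 262 kg, 238 kg left
truck 10: place 251 kg, 249 kg left
truck 3: place 140 kg, 35 kg left
truck 2: place 129 kg, 1 kg left
truck 1: place 115 kg, 12 kg left
truck 4: place 111 kg, 75 kg left
truck 5: place 76 kg, 125 kg left
truck 4: place 65 kg, 10 kg left
truck 5: place 59 kg, 66 kg left
truck 5: place 52 kg, 14 kg left
10 trucks × 500 kg = 5000 kg; used 3801 kg; unused 1199 kg.

1199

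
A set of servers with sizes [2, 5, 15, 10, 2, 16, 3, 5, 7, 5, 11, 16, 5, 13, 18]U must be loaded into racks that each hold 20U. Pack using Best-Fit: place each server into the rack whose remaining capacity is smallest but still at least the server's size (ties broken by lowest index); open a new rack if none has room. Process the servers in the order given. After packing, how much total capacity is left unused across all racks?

rack 1: place 2U, 18U left
rack 1: place 5U, 13U left
rack 2: place 15U, 5U left
rack 1: place 10U, 3U left
rack 1: place 2U, 1U left
rack 3: place 16U, 4U left
rack 3: place 3U, 1U left
rack 2: place 5U, 0U left
rack 4: place 7U, 13U left
rack 4: place 5U, 8U left
rack 5: place 11U, 9U left
rack 6: place 16U, 4U left
rack 4: place 5U, 3U left
rack 7: place 13U, 7U left
rack 8: place 18U, 2U left
8 racks × 20U = 160U; used 133U; unused 27U.

27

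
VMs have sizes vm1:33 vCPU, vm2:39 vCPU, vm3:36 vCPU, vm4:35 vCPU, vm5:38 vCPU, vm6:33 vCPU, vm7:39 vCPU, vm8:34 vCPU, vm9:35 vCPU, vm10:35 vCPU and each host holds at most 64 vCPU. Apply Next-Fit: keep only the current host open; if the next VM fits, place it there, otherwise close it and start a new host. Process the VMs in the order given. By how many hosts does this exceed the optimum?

Next-Fit: [33] [39] [36] [35] [38] [33] [39] [34] [35] [35] → 10 hosts.
10 VMs exceed 32 vCPU (half the capacity), and no two of those can share a host, so at least 10 hosts are needed.
So 10 is already optimal.

0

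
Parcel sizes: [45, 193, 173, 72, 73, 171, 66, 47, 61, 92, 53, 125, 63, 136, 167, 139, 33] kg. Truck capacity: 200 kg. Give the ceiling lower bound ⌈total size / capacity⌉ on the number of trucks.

Total size = 45 + 193 + 173 + 72 + 73 + 171 + 66 + 47 + 61 + 92 + 53 + 125 + 63 + 136 + 167 + 139 + 33 = 1709 kg.
⌈1709 / 200⌉ = 9.

9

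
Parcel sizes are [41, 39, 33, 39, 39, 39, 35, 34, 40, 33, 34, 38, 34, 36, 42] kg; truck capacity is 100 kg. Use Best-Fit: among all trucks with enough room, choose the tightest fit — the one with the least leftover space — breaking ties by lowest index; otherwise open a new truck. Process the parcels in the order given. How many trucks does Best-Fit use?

truck 1: place 41 kg, 59 kg left
truck 1: place 39 kg, 20 kg left
truck 2: place 33 kg, 67 kg left
truck 2: place 39 kg, 28 kg left
truck 3: place 39 kg, 61 kg left
truck 3: place 39 kg, 22 kg left
truck 4: place 35 kg, 65 kg left
truck 4: place 34 kg, 31 kg left
truck 5: place 40 kg, 60 kg left
truck 5: place 33 kg, 27 kg left
truck 6: place 34 kg, 66 kg left
truck 6: place 38 kg, 28 kg left
truck 7: place 34 kg, 66 kg left
truck 7: place 36 kg, 30 kg left
truck 8: place 42 kg, 58 kg left
Final trucks: [41,39] [33,39] [39,39] [35,34] [40,33] [34,38] [34,36] [42].

8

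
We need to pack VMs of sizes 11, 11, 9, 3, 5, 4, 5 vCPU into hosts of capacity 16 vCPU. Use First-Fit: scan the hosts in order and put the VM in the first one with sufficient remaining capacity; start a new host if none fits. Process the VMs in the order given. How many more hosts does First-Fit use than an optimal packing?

1

First-Fit: [11,3] [11,5] [9,4] [5] → 4 hosts.
Total size 48 vCPU; any packing needs at least ⌈48/16⌉ = 3 hosts.
An optimal packing achieves that bound: [11,5] [11,5] [9,4,3] → 3 hosts.
Excess: 4 − 3 = 1.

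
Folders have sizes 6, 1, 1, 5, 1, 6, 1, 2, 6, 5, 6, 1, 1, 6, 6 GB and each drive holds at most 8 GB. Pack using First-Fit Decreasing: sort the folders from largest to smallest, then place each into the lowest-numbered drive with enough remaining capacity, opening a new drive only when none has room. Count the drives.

8 drives

Sorted descending: 6, 6, 6, 6, 6, 6, 5, 5, 2, 1, 1, 1, 1, 1, 1.
drive 1: place 6 GB, 2 GB left
drive 2: place 6 GB, 2 GB left
drive 3: place 6 GB, 2 GB left
drive 4: place 6 GB, 2 GB left
drive 5: place 6 GB, 2 GB left
drive 6: place 6 GB, 2 GB left
drive 7: place 5 GB, 3 GB left
drive 8: place 5 GB, 3 GB left
drive 1: place 2 GB, 0 GB left
drive 2: place 1 GB, 1 GB left
drive 2: place 1 GB, 0 GB left
drive 3: place 1 GB, 1 GB left
drive 3: place 1 GB, 0 GB left
drive 4: place 1 GB, 1 GB left
drive 4: place 1 GB, 0 GB left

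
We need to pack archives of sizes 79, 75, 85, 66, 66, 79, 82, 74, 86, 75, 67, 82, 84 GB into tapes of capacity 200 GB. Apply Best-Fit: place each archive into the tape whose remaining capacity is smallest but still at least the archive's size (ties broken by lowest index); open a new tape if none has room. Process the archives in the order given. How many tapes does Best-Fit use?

Put 79 GB in tape 1; 121 GB remain.
Put 75 GB in tape 1; 46 GB remain.
Put 85 GB in tape 2; 115 GB remain.
Put 66 GB in tape 2; 49 GB remain.
Put 66 GB in tape 3; 134 GB remain.
Put 79 GB in tape 3; 55 GB remain.
Put 82 GB in tape 4; 118 GB remain.
Put 74 GB in tape 4; 44 GB remain.
Put 86 GB in tape 5; 114 GB remain.
Put 75 GB in tape 5; 39 GB remain.
Put 67 GB in tape 6; 133 GB remain.
Put 82 GB in tape 6; 51 GB remain.
Put 84 GB in tape 7; 116 GB remain.
Final tapes: [79,75] [85,66] [66,79] [82,74] [86,75] [67,82] [84].

7 tapes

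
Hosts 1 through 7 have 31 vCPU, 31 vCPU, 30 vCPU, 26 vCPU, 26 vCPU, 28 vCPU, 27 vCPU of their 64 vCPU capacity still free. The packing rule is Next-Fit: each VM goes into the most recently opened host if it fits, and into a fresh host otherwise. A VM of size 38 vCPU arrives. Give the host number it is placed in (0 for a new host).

0

Next-Fit only looks at host 7, which has 27 vCPU free.
38 vCPU does not fit, so a new host is opened.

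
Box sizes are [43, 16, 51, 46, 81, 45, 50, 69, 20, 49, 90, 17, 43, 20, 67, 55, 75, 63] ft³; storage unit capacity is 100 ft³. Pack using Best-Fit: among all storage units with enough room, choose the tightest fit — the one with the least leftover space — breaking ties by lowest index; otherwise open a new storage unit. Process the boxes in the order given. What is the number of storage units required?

43 ft³ → storage unit 1 (remaining 57 ft³)
16 ft³ → storage unit 1 (remaining 41 ft³)
51 ft³ → storage unit 2 (remaining 49 ft³)
46 ft³ → storage unit 2 (remaining 3 ft³)
81 ft³ → storage unit 3 (remaining 19 ft³)
45 ft³ → storage unit 4 (remaining 55 ft³)
50 ft³ → storage unit 4 (remaining 5 ft³)
69 ft³ → storage unit 5 (remaining 31 ft³)
20 ft³ → storage unit 5 (remaining 11 ft³)
49 ft³ → storage unit 6 (remaining 51 ft³)
90 ft³ → storage unit 7 (remaining 10 ft³)
17 ft³ → storage unit 3 (remaining 2 ft³)
43 ft³ → storage unit 6 (remaining 8 ft³)
20 ft³ → storage unit 1 (remaining 21 ft³)
67 ft³ → storage unit 8 (remaining 33 ft³)
55 ft³ → storage unit 9 (remaining 45 ft³)
75 ft³ → storage unit 10 (remaining 25 ft³)
63 ft³ → storage unit 11 (remaining 37 ft³)
Final storage units: [43,16,20] [51,46] [81,17] [45,50] [69,20] [49,43] [90] [67] [55] [75] [63].

11 storage units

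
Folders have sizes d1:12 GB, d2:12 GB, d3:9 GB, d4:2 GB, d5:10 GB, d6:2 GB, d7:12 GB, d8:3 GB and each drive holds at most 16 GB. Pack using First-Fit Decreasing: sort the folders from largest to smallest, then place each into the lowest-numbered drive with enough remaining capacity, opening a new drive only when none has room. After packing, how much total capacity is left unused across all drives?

18

Sorted descending: 12, 12, 12, 10, 9, 3, 2, 2.
12 GB → drive 1 (remaining 4 GB)
12 GB → drive 2 (remaining 4 GB)
12 GB → drive 3 (remaining 4 GB)
10 GB → drive 4 (remaining 6 GB)
9 GB → drive 5 (remaining 7 GB)
3 GB → drive 1 (remaining 1 GB)
2 GB → drive 2 (remaining 2 GB)
2 GB → drive 2 (remaining 0 GB)
5 drives × 16 GB = 80 GB; used 62 GB; unused 18 GB.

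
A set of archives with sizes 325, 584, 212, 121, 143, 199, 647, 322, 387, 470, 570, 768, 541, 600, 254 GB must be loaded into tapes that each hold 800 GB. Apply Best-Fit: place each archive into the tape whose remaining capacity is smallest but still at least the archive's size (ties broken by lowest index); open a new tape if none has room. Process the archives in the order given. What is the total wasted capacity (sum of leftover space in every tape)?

tape 1: place 325 GB, 475 GB left
tape 2: place 584 GB, 216 GB left
tape 2: place 212 GB, 4 GB left
tape 1: place 121 GB, 354 GB left
tape 1: place 143 GB, 211 GB left
tape 1: place 199 GB, 12 GB left
tape 3: place 647 GB, 153 GB left
tape 4: place 322 GB, 478 GB left
tape 4: place 387 GB, 91 GB left
tape 5: place 470 GB, 330 GB left
tape 6: place 570 GB, 230 GB left
tape 7: place 768 GB, 32 GB left
tape 8: place 541 GB, 259 GB left
tape 9: place 600 GB, 200 GB left
tape 8: place 254 GB, 5 GB left
9 tapes × 800 GB = 7200 GB; used 6143 GB; unused 1057 GB.

1057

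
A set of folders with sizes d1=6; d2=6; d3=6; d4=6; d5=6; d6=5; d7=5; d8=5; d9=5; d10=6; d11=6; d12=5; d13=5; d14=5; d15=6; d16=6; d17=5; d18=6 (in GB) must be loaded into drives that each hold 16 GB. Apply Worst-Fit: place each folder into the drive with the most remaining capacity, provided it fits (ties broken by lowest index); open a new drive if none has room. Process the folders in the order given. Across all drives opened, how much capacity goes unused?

28

d1 (6 GB) → drive 1 (remaining 10 GB)
d2 (6 GB) → drive 1 (remaining 4 GB)
d3 (6 GB) → drive 2 (remaining 10 GB)
d4 (6 GB) → drive 2 (remaining 4 GB)
d5 (6 GB) → drive 3 (remaining 10 GB)
d6 (5 GB) → drive 3 (remaining 5 GB)
d7 (5 GB) → drive 3 (remaining 0 GB)
d8 (5 GB) → drive 4 (remaining 11 GB)
d9 (5 GB) → drive 4 (remaining 6 GB)
d10 (6 GB) → drive 4 (remaining 0 GB)
d11 (6 GB) → drive 5 (remaining 10 GB)
d12 (5 GB) → drive 5 (remaining 5 GB)
d13 (5 GB) → drive 5 (remaining 0 GB)
d14 (5 GB) → drive 6 (remaining 11 GB)
d15 (6 GB) → drive 6 (remaining 5 GB)
d16 (6 GB) → drive 7 (remaining 10 GB)
d17 (5 GB) → drive 7 (remaining 5 GB)
d18 (6 GB) → drive 8 (remaining 10 GB)
8 drives × 16 GB = 128 GB; used 100 GB; unused 28 GB.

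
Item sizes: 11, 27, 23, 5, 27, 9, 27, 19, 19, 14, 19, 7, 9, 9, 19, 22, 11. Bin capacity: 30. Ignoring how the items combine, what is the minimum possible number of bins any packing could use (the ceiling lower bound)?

10

Total size = 11 + 27 + 23 + 5 + 27 + 9 + 27 + 19 + 19 + 14 + 19 + 7 + 9 + 9 + 19 + 22 + 11 = 277.
⌈277 / 30⌉ = 10.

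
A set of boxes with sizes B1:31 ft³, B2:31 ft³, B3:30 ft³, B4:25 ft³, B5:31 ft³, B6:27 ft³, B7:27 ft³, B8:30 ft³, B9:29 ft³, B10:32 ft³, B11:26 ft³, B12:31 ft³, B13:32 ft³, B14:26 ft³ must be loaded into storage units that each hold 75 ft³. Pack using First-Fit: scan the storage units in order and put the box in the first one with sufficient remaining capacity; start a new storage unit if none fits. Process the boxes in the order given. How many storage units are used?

7

Put B1 (31 ft³) in storage unit 1; 44 ft³ remain.
Put B2 (31 ft³) in storage unit 1; 13 ft³ remain.
Put B3 (30 ft³) in storage unit 2; 45 ft³ remain.
Put B4 (25 ft³) in storage unit 2; 20 ft³ remain.
Put B5 (31 ft³) in storage unit 3; 44 ft³ remain.
Put B6 (27 ft³) in storage unit 3; 17 ft³ remain.
Put B7 (27 ft³) in storage unit 4; 48 ft³ remain.
Put B8 (30 ft³) in storage unit 4; 18 ft³ remain.
Put B9 (29 ft³) in storage unit 5; 46 ft³ remain.
Put B10 (32 ft³) in storage unit 5; 14 ft³ remain.
Put B11 (26 ft³) in storage unit 6; 49 ft³ remain.
Put B12 (31 ft³) in storage unit 6; 18 ft³ remain.
Put B13 (32 ft³) in storage unit 7; 43 ft³ remain.
Put B14 (26 ft³) in storage unit 7; 17 ft³ remain.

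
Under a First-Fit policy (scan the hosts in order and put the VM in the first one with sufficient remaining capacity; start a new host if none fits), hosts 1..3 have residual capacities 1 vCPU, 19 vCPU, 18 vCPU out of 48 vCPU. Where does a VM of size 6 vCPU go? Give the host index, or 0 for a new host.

2

Hosts with room: host 2 (19 vCPU), host 3 (18 vCPU).
The first with room is host 2.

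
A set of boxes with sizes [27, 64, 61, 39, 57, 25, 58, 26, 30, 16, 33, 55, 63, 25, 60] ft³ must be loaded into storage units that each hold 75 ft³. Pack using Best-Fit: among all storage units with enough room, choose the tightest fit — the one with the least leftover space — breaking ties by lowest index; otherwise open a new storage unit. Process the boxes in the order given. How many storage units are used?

11

storage unit 1: place 27 ft³, 48 ft³ left
storage unit 2: place 64 ft³, 11 ft³ left
storage unit 3: place 61 ft³, 14 ft³ left
storage unit 1: place 39 ft³, 9 ft³ left
storage unit 4: place 57 ft³, 18 ft³ left
storage unit 5: place 25 ft³, 50 ft³ left
storage unit 6: place 58 ft³, 17 ft³ left
storage unit 5: place 26 ft³, 24 ft³ left
storage unit 7: place 30 ft³, 45 ft³ left
storage unit 6: place 16 ft³, 1 ft³ left
storage unit 7: place 33 ft³, 12 ft³ left
storage unit 8: place 55 ft³, 20 ft³ left
storage unit 9: place 63 ft³, 12 ft³ left
storage unit 10: place 25 ft³, 50 ft³ left
storage unit 11: place 60 ft³, 15 ft³ left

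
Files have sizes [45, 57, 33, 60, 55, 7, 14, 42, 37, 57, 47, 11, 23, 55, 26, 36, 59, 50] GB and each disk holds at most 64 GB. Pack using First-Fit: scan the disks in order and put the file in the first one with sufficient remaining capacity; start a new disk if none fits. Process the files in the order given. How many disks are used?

13 disks

45 GB → disk 1 (remaining 19 GB)
57 GB → disk 2 (remaining 7 GB)
33 GB → disk 3 (remaining 31 GB)
60 GB → disk 4 (remaining 4 GB)
55 GB → disk 5 (remaining 9 GB)
7 GB → disk 1 (remaining 12 GB)
14 GB → disk 3 (remaining 17 GB)
42 GB → disk 6 (remaining 22 GB)
37 GB → disk 7 (remaining 27 GB)
57 GB → disk 8 (remaining 7 GB)
47 GB → disk 9 (remaining 17 GB)
11 GB → disk 1 (remaining 1 GB)
23 GB → disk 7 (remaining 4 GB)
55 GB → disk 10 (remaining 9 GB)
26 GB → disk 11 (remaining 38 GB)
36 GB → disk 11 (remaining 2 GB)
59 GB → disk 12 (remaining 5 GB)
50 GB → disk 13 (remaining 14 GB)
Final disks: [45,7,11] [57] [33,14] [60] [55] [42] [37,23] [57] [47] [55] [26,36] [59] [50].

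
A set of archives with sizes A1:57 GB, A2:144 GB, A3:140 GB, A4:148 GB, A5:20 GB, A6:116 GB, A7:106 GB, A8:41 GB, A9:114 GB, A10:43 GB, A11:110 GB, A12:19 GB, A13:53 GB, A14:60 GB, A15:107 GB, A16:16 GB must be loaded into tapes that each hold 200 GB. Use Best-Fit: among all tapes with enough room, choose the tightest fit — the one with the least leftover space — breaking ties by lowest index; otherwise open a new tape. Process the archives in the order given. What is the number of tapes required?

Put A1 (57 GB) in tape 1; 143 GB remain.
Put A2 (144 GB) in tape 2; 56 GB remain.
Put A3 (140 GB) in tape 1; 3 GB remain.
Put A4 (148 GB) in tape 3; 52 GB remain.
Put A5 (20 GB) in tape 3; 32 GB remain.
Put A6 (116 GB) in tape 4; 84 GB remain.
Put A7 (106 GB) in tape 5; 94 GB remain.
Put A8 (41 GB) in tape 2; 15 GB remain.
Put A9 (114 GB) in tape 6; 86 GB remain.
Put A10 (43 GB) in tape 4; 41 GB remain.
Put A11 (110 GB) in tape 7; 90 GB remain.
Put A12 (19 GB) in tape 3; 13 GB remain.
Put A13 (53 GB) in tape 6; 33 GB remain.
Put A14 (60 GB) in tape 7; 30 GB remain.
Put A15 (107 GB) in tape 8; 93 GB remain.
Put A16 (16 GB) in tape 7; 14 GB remain.

8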